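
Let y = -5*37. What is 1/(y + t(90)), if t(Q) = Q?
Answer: -1/95 ≈ -0.010526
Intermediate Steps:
y = -185 (y = -1*185 = -185)
1/(y + t(90)) = 1/(-185 + 90) = 1/(-95) = -1/95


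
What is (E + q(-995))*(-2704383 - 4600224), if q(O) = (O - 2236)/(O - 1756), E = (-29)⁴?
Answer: -4737605601912678/917 ≈ -5.1664e+12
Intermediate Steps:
E = 707281
q(O) = (-2236 + O)/(-1756 + O)
(E + q(-995))*(-2704383 - 4600224) = (707281 + (-2236 - 995)/(-1756 - 995))*(-2704383 - 4600224) = (707281 - 3231/(-2751))*(-7304607) = (707281 - 1/2751*(-3231))*(-7304607) = (707281 + 1077/917)*(-7304607) = (648577754/917)*(-7304607) = -4737605601912678/917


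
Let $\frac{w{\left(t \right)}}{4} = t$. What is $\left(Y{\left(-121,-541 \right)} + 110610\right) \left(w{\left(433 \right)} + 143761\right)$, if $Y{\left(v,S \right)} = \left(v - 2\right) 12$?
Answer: $15878233062$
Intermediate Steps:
$Y{\left(v,S \right)} = -24 + 12 v$ ($Y{\left(v,S \right)} = \left(-2 + v\right) 12 = -24 + 12 v$)
$w{\left(t \right)} = 4 t$
$\left(Y{\left(-121,-541 \right)} + 110610\right) \left(w{\left(433 \right)} + 143761\right) = \left(\left(-24 + 12 \left(-121\right)\right) + 110610\right) \left(4 \cdot 433 + 143761\right) = \left(\left(-24 - 1452\right) + 110610\right) \left(1732 + 143761\right) = \left(-1476 + 110610\right) 145493 = 109134 \cdot 145493 = 15878233062$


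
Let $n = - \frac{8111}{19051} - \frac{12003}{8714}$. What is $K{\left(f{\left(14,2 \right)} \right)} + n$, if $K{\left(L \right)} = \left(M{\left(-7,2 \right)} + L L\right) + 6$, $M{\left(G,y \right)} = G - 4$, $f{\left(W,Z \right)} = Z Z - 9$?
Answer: $\frac{3020859873}{166010414} \approx 18.197$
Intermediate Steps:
$f{\left(W,Z \right)} = -9 + Z^{2}$ ($f{\left(W,Z \right)} = Z^{2} - 9 = -9 + Z^{2}$)
$M{\left(G,y \right)} = -4 + G$
$n = - \frac{299348407}{166010414}$ ($n = \left(-8111\right) \frac{1}{19051} - \frac{12003}{8714} = - \frac{8111}{19051} - \frac{12003}{8714} = - \frac{299348407}{166010414} \approx -1.8032$)
$K{\left(L \right)} = -5 + L^{2}$ ($K{\left(L \right)} = \left(\left(-4 - 7\right) + L L\right) + 6 = \left(-11 + L^{2}\right) + 6 = -5 + L^{2}$)
$K{\left(f{\left(14,2 \right)} \right)} + n = \left(-5 + \left(-9 + 2^{2}\right)^{2}\right) - \frac{299348407}{166010414} = \left(-5 + \left(-9 + 4\right)^{2}\right) - \frac{299348407}{166010414} = \left(-5 + \left(-5\right)^{2}\right) - \frac{299348407}{166010414} = \left(-5 + 25\right) - \frac{299348407}{166010414} = 20 - \frac{299348407}{166010414} = \frac{3020859873}{166010414}$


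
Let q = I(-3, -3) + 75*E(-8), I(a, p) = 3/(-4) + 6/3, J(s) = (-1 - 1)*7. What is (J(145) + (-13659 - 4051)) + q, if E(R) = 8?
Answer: -68491/4 ≈ -17123.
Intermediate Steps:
J(s) = -14 (J(s) = -2*7 = -14)
I(a, p) = 5/4 (I(a, p) = 3*(-¼) + 6*(⅓) = -¾ + 2 = 5/4)
q = 2405/4 (q = 5/4 + 75*8 = 5/4 + 600 = 2405/4 ≈ 601.25)
(J(145) + (-13659 - 4051)) + q = (-14 + (-13659 - 4051)) + 2405/4 = (-14 - 17710) + 2405/4 = -17724 + 2405/4 = -68491/4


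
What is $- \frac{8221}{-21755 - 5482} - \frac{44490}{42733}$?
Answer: $- \frac{860466137}{1163918721} \approx -0.73928$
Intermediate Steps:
$- \frac{8221}{-21755 - 5482} - \frac{44490}{42733} = - \frac{8221}{-27237} - \frac{44490}{42733} = \left(-8221\right) \left(- \frac{1}{27237}\right) - \frac{44490}{42733} = \frac{8221}{27237} - \frac{44490}{42733} = - \frac{860466137}{1163918721}$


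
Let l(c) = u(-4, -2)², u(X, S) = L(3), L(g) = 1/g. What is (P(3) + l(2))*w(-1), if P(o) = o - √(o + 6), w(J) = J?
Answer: -⅑ ≈ -0.11111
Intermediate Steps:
u(X, S) = ⅓ (u(X, S) = 1/3 = ⅓)
l(c) = ⅑ (l(c) = (⅓)² = ⅑)
P(o) = o - √(6 + o)
(P(3) + l(2))*w(-1) = ((3 - √(6 + 3)) + ⅑)*(-1) = ((3 - √9) + ⅑)*(-1) = ((3 - 1*3) + ⅑)*(-1) = ((3 - 3) + ⅑)*(-1) = (0 + ⅑)*(-1) = (⅑)*(-1) = -⅑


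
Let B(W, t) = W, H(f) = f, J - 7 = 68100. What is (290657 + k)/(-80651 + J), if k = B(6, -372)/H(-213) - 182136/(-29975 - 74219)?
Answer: -1075113760393/46398838528 ≈ -23.171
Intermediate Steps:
J = 68107 (J = 7 + 68100 = 68107)
k = 6361634/3698887 (k = 6/(-213) - 182136/(-29975 - 74219) = 6*(-1/213) - 182136/(-104194) = -2/71 - 182136*(-1/104194) = -2/71 + 91068/52097 = 6361634/3698887 ≈ 1.7199)
(290657 + k)/(-80651 + J) = (290657 + 6361634/3698887)/(-80651 + 68107) = (1075113760393/3698887)/(-12544) = (1075113760393/3698887)*(-1/12544) = -1075113760393/46398838528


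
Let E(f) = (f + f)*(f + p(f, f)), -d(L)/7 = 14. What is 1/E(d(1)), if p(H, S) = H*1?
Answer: 1/38416 ≈ 2.6031e-5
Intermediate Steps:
p(H, S) = H
d(L) = -98 (d(L) = -7*14 = -98)
E(f) = 4*f**2 (E(f) = (f + f)*(f + f) = (2*f)*(2*f) = 4*f**2)
1/E(d(1)) = 1/(4*(-98)**2) = 1/(4*9604) = 1/38416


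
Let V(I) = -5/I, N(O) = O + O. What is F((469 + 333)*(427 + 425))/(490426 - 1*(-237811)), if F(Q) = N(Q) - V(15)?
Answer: 4099825/2184711 ≈ 1.8766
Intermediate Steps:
N(O) = 2*O
F(Q) = 1/3 + 2*Q (F(Q) = 2*Q - (-5)/15 = 2*Q - 1*(-1/3) = 2*Q + 1/3 = 1/3 + 2*Q)
F((469 + 333)*(427 + 425))/(490426 - 1*(-237811)) = (1/3 + 2*((469 + 333)*(427 + 425)))/(490426 - 1*(-237811)) = (1/3 + 2*(802*852))/(490426 + 237811) = (1/3 + 2*683304)/728237 = (1/3 + 1366608)*(1/728237) = (4099825/3)*(1/728237) = 4099825/2184711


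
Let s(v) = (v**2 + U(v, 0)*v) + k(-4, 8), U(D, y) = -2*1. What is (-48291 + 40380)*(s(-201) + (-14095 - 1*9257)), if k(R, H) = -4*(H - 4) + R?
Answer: -137896641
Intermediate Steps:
U(D, y) = -2
k(R, H) = 16 + R - 4*H (k(R, H) = -4*(-4 + H) + R = (16 - 4*H) + R = 16 + R - 4*H)
s(v) = -20 + v**2 - 2*v (s(v) = (v**2 - 2*v) + (16 - 4 - 4*8) = (v**2 - 2*v) + (16 - 4 - 32) = (v**2 - 2*v) - 20 = -20 + v**2 - 2*v)
(-48291 + 40380)*(s(-201) + (-14095 - 1*9257)) = (-48291 + 40380)*((-20 + (-201)**2 - 2*(-201)) + (-14095 - 1*9257)) = -7911*((-20 + 40401 + 402) + (-14095 - 9257)) = -7911*(40783 - 23352) = -7911*17431 = -137896641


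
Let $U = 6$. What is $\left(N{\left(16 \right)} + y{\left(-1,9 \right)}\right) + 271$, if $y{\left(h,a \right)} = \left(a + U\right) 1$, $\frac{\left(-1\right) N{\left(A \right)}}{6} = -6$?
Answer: $322$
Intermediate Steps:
$N{\left(A \right)} = 36$ ($N{\left(A \right)} = \left(-6\right) \left(-6\right) = 36$)
$y{\left(h,a \right)} = 6 + a$ ($y{\left(h,a \right)} = \left(a + 6\right) 1 = \left(6 + a\right) 1 = 6 + a$)
$\left(N{\left(16 \right)} + y{\left(-1,9 \right)}\right) + 271 = \left(36 + \left(6 + 9\right)\right) + 271 = \left(36 + 15\right) + 271 = 51 + 271 = 322$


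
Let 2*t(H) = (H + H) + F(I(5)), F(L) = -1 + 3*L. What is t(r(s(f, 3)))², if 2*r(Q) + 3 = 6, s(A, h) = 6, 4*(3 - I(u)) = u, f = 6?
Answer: 841/64 ≈ 13.141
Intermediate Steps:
I(u) = 3 - u/4
r(Q) = 3/2 (r(Q) = -3/2 + (½)*6 = -3/2 + 3 = 3/2)
t(H) = 17/8 + H (t(H) = ((H + H) + (-1 + 3*(3 - ¼*5)))/2 = (2*H + (-1 + 3*(3 - 5/4)))/2 = (2*H + (-1 + 3*(7/4)))/2 = (2*H + (-1 + 21/4))/2 = (2*H + 17/4)/2 = (17/4 + 2*H)/2 = 17/8 + H)
t(r(s(f, 3)))² = (17/8 + 3/2)² = (29/8)² = 841/64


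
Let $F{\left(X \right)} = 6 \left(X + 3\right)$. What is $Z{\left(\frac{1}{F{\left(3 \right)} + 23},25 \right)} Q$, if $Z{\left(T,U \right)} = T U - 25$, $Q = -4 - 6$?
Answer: $\frac{14500}{59} \approx 245.76$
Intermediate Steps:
$F{\left(X \right)} = 18 + 6 X$ ($F{\left(X \right)} = 6 \left(3 + X\right) = 18 + 6 X$)
$Q = -10$ ($Q = -4 - 6 = -10$)
$Z{\left(T,U \right)} = -25 + T U$
$Z{\left(\frac{1}{F{\left(3 \right)} + 23},25 \right)} Q = \left(-25 + \frac{1}{\left(18 + 6 \cdot 3\right) + 23} \cdot 25\right) \left(-10\right) = \left(-25 + \frac{1}{\left(18 + 18\right) + 23} \cdot 25\right) \left(-10\right) = \left(-25 + \frac{1}{36 + 23} \cdot 25\right) \left(-10\right) = \left(-25 + \frac{1}{59} \cdot 25\right) \left(-10\right) = \left(-25 + \frac{25}{59}\right) \left(-10\right) = \left(- \frac{1450}{59}\right) \left(-10\right) = \frac{14500}{59}$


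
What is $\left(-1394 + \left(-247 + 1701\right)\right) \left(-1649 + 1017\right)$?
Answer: $-37920$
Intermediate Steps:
$\left(-1394 + \left(-247 + 1701\right)\right) \left(-1649 + 1017\right) = \left(-1394 + 1454\right) \left(-632\right) = 60 \left(-632\right) = -37920$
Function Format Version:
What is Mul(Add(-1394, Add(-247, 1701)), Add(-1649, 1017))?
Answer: -37920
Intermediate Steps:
Mul(Add(-1394, Add(-247, 1701)), Add(-1649, 1017)) = Mul(Add(-1394, 1454), -632) = Mul(60, -632) = -37920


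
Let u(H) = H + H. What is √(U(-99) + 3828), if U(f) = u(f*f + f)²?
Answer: 2*√94129761 ≈ 19404.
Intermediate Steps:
u(H) = 2*H
U(f) = (2*f + 2*f²)² (U(f) = (2*(f*f + f))² = (2*(f² + f))² = (2*(f + f²))² = (2*f + 2*f²)²)
√(U(-99) + 3828) = √(4*(-99)²*(1 - 99)² + 3828) = √(4*9801*(-98)² + 3828) = √(4*9801*9604 + 3828) = √(376515216 + 3828) = √376519044 = 2*√94129761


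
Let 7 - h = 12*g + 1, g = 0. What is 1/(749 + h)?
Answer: 1/755 ≈ 0.0013245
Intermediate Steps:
h = 6 (h = 7 - (12*0 + 1) = 7 - (0 + 1) = 7 - 1*1 = 7 - 1 = 6)
1/(749 + h) = 1/(749 + 6) = 1/755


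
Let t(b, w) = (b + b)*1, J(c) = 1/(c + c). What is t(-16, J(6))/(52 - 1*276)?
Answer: 1/7 ≈ 0.14286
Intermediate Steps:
J(c) = 1/(2*c)
t(b, w) = 2*b (t(b, w) = (2*b)*1 = 2*b)
t(-16, J(6))/(52 - 1*276) = (2*(-16))/(52 - 1*276) = -32/(52 - 276) = -32/(-224) = -32*(-1/224) = 1/7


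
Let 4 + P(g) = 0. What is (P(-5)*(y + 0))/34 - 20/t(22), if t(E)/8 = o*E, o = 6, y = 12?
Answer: -6421/4488 ≈ -1.4307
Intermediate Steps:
t(E) = 48*E (t(E) = 8*(6*E) = 48*E)
P(g) = -4 (P(g) = -4 + 0 = -4)
(P(-5)*(y + 0))/34 - 20/t(22) = -4*(12 + 0)/34 - 20/(48*22) = -4*12*(1/34) - 20/1056 = -48*1/34 - 20*1/1056 = -24/17 - 5/264 = -6421/4488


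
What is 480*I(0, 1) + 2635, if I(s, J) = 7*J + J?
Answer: 6475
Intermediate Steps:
I(s, J) = 8*J
480*I(0, 1) + 2635 = 480*(8*1) + 2635 = 480*8 + 2635 = 3840 + 2635 = 6475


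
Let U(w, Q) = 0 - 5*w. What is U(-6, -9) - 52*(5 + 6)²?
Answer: -6262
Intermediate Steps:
U(w, Q) = -5*w (U(w, Q) = 0 - 5*w = -5*w)
U(-6, -9) - 52*(5 + 6)² = -5*(-6) - 52*(5 + 6)² = 30 - 52*11² = 30 - 52*121 = 30 - 6292 = -6262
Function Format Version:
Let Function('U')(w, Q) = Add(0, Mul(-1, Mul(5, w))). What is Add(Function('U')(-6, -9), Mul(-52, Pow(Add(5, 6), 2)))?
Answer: -6262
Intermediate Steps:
Function('U')(w, Q) = Mul(-5, w) (Function('U')(w, Q) = Add(0, Mul(-5, w)) = Mul(-5, w))
Add(Function('U')(-6, -9), Mul(-52, Pow(Add(5, 6), 2))) = Add(Mul(-5, -6), Mul(-52, Pow(Add(5, 6), 2))) = Add(30, Mul(-52, Pow(11, 2))) = Add(30, Mul(-52, 121)) = Add(30, -6292) = -6262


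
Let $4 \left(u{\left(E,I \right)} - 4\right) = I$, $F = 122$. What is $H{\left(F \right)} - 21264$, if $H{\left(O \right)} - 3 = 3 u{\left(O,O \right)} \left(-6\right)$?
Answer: $-21882$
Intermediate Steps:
$u{\left(E,I \right)} = 4 + \frac{I}{4}$
$H{\left(O \right)} = -69 - \frac{9 O}{2}$ ($H{\left(O \right)} = 3 + 3 \left(4 + \frac{O}{4}\right) \left(-6\right) = 3 + \left(12 + \frac{3 O}{4}\right) \left(-6\right) = 3 - \left(72 + \frac{9 O}{2}\right) = -69 - \frac{9 O}{2}$)
$H{\left(F \right)} - 21264 = \left(-69 - 549\right) - 21264 = -618 - 21264 = -21882$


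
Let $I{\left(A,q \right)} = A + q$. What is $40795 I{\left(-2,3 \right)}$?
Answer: $40795$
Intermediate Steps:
$40795 I{\left(-2,3 \right)} = 40795 \left(-2 + 3\right) = 40795 \cdot 1 = 40795$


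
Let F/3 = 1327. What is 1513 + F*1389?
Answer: 5531122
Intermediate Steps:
F = 3981 (F = 3*1327 = 3981)
1513 + F*1389 = 1513 + 3981*1389 = 1513 + 5529609 = 5531122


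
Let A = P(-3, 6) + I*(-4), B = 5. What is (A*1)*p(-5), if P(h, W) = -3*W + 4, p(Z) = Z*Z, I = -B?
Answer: 150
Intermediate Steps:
I = -5 (I = -1*5 = -5)
p(Z) = Z**2
P(h, W) = 4 - 3*W
A = 6 (A = (4 - 3*6) - 5*(-4) = (4 - 18) + 20 = -14 + 20 = 6)
(A*1)*p(-5) = (6*1)*(-5)**2 = 6*25 = 150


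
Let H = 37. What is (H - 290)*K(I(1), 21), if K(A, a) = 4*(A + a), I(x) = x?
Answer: -22264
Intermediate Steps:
K(A, a) = 4*A + 4*a
(H - 290)*K(I(1), 21) = (37 - 290)*(4*1 + 4*21) = -253*(4 + 84) = -253*88 = -22264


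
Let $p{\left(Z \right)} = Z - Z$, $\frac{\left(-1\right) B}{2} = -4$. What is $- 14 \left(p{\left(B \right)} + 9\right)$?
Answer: $-126$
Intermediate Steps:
$B = 8$ ($B = \left(-2\right) \left(-4\right) = 8$)
$p{\left(Z \right)} = 0$
$- 14 \left(p{\left(B \right)} + 9\right) = - 14 \left(0 + 9\right) = \left(-14\right) 9 = -126$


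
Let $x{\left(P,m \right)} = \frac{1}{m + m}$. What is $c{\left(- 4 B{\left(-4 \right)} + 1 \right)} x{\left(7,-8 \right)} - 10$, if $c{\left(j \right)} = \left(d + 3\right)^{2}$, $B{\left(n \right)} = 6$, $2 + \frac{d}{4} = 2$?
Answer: $- \frac{169}{16} \approx -10.563$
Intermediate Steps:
$d = 0$ ($d = -8 + 4 \cdot 2 = -8 + 8 = 0$)
$c{\left(j \right)} = 9$ ($c{\left(j \right)} = \left(0 + 3\right)^{2} = 3^{2} = 9$)
$x{\left(P,m \right)} = \frac{1}{2 m}$
$c{\left(- 4 B{\left(-4 \right)} + 1 \right)} x{\left(7,-8 \right)} - 10 = 9 \frac{1}{2 \left(-8\right)} - 10 = 9 \cdot \frac{1}{2} \left(- \frac{1}{8}\right) - 10 = 9 \left(- \frac{1}{16}\right) - 10 = - \frac{9}{16} - 10 = - \frac{169}{16}$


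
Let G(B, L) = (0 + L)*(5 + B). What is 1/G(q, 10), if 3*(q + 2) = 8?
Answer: 3/170 ≈ 0.017647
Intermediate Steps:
q = 2/3 (q = -2 + (1/3)*8 = -2 + 8/3 = 2/3 ≈ 0.66667)
G(B, L) = L*(5 + B)
1/G(q, 10) = 1/(10*(5 + 2/3)) = 1/(10*(17/3)) = 1/(170/3) = 3/170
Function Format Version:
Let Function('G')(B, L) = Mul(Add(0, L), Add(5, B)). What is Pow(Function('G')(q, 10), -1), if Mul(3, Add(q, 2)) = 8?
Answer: Rational(3, 170) ≈ 0.017647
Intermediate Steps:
q = Rational(2, 3) (q = Add(-2, Mul(Rational(1, 3), 8)) = Add(-2, Rational(8, 3)) = Rational(2, 3) ≈ 0.66667)
Function('G')(B, L) = Mul(L, Add(5, B))
Pow(Function('G')(q, 10), -1) = Pow(Mul(10, Add(5, Rational(2, 3))), -1) = Pow(Mul(10, Rational(17, 3)), -1) = Pow(Rational(170, 3), -1) = Rational(3, 170)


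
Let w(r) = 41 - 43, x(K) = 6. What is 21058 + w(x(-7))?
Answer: 21056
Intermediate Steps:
w(r) = -2
21058 + w(x(-7)) = 21058 - 2 = 21056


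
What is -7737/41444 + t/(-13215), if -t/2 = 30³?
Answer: 142382103/36512164 ≈ 3.8996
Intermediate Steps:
t = -54000 (t = -2*30³ = -2*27000 = -54000)
-7737/41444 + t/(-13215) = -7737/41444 - 54000/(-13215) = -7737*1/41444 - 54000*(-1/13215) = -7737/41444 + 3600/881 = 142382103/36512164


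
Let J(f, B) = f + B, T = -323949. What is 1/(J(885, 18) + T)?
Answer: -1/323046 ≈ -3.0955e-6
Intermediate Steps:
J(f, B) = B + f
1/(J(885, 18) + T) = 1/((18 + 885) - 323949) = 1/(903 - 323949) = 1/(-323046) = -1/323046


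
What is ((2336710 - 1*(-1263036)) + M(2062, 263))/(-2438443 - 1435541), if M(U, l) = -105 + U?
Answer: -3601703/3873984 ≈ -0.92972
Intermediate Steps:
((2336710 - 1*(-1263036)) + M(2062, 263))/(-2438443 - 1435541) = ((2336710 - 1*(-1263036)) + (-105 + 2062))/(-2438443 - 1435541) = ((2336710 + 1263036) + 1957)/(-3873984) = (3599746 + 1957)*(-1/3873984) = 3601703*(-1/3873984) = -3601703/3873984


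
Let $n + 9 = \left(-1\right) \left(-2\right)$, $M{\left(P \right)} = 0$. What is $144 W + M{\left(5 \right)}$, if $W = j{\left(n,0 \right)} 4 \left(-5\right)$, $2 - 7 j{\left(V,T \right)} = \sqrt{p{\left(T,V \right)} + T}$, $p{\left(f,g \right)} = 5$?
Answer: $- \frac{5760}{7} + \frac{2880 \sqrt{5}}{7} \approx 97.125$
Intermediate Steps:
$n = -7$ ($n = -9 - -2 = -9 + 2 = -7$)
$j{\left(V,T \right)} = \frac{2}{7} - \frac{\sqrt{5 + T}}{7}$
$W = - \frac{40}{7} + \frac{20 \sqrt{5}}{7}$ ($W = \left(\frac{2}{7} - \frac{\sqrt{5 + 0}}{7}\right) 4 \left(-5\right) = \left(\frac{2}{7} - \frac{\sqrt{5}}{7}\right) 4 \left(-5\right) = \left(\frac{8}{7} - \frac{4 \sqrt{5}}{7}\right) \left(-5\right) = - \frac{40}{7} + \frac{20 \sqrt{5}}{7} \approx 0.67448$)
$144 W + M{\left(5 \right)} = 144 \left(- \frac{40}{7} + \frac{20 \sqrt{5}}{7}\right) + 0 = \left(- \frac{5760}{7} + \frac{2880 \sqrt{5}}{7}\right) + 0 = - \frac{5760}{7} + \frac{2880 \sqrt{5}}{7}$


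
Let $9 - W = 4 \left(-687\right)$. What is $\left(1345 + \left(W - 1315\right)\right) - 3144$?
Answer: $-357$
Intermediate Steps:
$W = 2757$ ($W = 9 - 4 \left(-687\right) = 9 - -2748 = 9 + 2748 = 2757$)
$\left(1345 + \left(W - 1315\right)\right) - 3144 = \left(1345 + \left(2757 - 1315\right)\right) - 3144 = \left(1345 + 1442\right) - 3144 = 2787 - 3144 = -357$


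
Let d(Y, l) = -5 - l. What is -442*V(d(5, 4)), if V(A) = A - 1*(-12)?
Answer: -1326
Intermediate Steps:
V(A) = 12 + A (V(A) = A + 12 = 12 + A)
-442*V(d(5, 4)) = -442*(12 + (-5 - 1*4)) = -442*(12 + (-5 - 4)) = -442*(12 - 9) = -442*3 = -1326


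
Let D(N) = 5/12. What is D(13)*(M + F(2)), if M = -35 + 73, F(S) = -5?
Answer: 55/4 ≈ 13.750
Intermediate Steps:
D(N) = 5/12 (D(N) = 5*(1/12) = 5/12)
M = 38
D(13)*(M + F(2)) = 5*(38 - 5)/12 = (5/12)*33 = 55/4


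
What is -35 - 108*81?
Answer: -8783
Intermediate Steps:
-35 - 108*81 = -35 - 8748 = -8783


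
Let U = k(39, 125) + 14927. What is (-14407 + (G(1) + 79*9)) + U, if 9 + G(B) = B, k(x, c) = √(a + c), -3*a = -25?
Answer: 1223 + 20*√3/3 ≈ 1234.5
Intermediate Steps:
a = 25/3 (a = -⅓*(-25) = 25/3 ≈ 8.3333)
k(x, c) = √(25/3 + c)
G(B) = -9 + B
U = 14927 + 20*√3/3 (U = √(75 + 9*125)/3 + 14927 = √(75 + 1125)/3 + 14927 = √1200/3 + 14927 = (20*√3)/3 + 14927 = 20*√3/3 + 14927 = 14927 + 20*√3/3 ≈ 14939.)
(-14407 + (G(1) + 79*9)) + U = (-14407 + ((-9 + 1) + 79*9)) + (14927 + 20*√3/3) = (-14407 + (-8 + 711)) + (14927 + 20*√3/3) = (-14407 + 703) + (14927 + 20*√3/3) = -13704 + (14927 + 20*√3/3) = 1223 + 20*√3/3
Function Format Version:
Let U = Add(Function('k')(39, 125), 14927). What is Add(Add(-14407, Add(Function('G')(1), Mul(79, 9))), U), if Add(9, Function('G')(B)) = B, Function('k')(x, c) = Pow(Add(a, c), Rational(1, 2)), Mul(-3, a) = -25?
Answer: Add(1223, Mul(Rational(20, 3), Pow(3, Rational(1, 2)))) ≈ 1234.5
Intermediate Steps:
a = Rational(25, 3) (a = Mul(Rational(-1, 3), -25) = Rational(25, 3) ≈ 8.3333)
Function('k')(x, c) = Pow(Add(Rational(25, 3), c), Rational(1, 2))
Function('G')(B) = Add(-9, B)
U = Add(14927, Mul(Rational(20, 3), Pow(3, Rational(1, 2)))) (U = Add(Mul(Rational(1, 3), Pow(Add(75, Mul(9, 125)), Rational(1, 2))), 14927) = Add(Mul(Rational(1, 3), Pow(Add(75, 1125), Rational(1, 2))), 14927) = Add(Mul(Rational(1, 3), Pow(1200, Rational(1, 2))), 14927) = Add(Mul(Rational(1, 3), Mul(20, Pow(3, Rational(1, 2)))), 14927) = Add(Mul(Rational(20, 3), Pow(3, Rational(1, 2))), 14927) = Add(14927, Mul(Rational(20, 3), Pow(3, Rational(1, 2)))) ≈ 14939.)
Add(Add(-14407, Add(Function('G')(1), Mul(79, 9))), U) = Add(Add(-14407, Add(Add(-9, 1), Mul(79, 9))), Add(14927, Mul(Rational(20, 3), Pow(3, Rational(1, 2))))) = Add(Add(-14407, Add(-8, 711)), Add(14927, Mul(Rational(20, 3), Pow(3, Rational(1, 2))))) = Add(Add(-14407, 703), Add(14927, Mul(Rational(20, 3), Pow(3, Rational(1, 2))))) = Add(-13704, Add(14927, Mul(Rational(20, 3), Pow(3, Rational(1, 2))))) = Add(1223, Mul(Rational(20, 3), Pow(3, Rational(1, 2))))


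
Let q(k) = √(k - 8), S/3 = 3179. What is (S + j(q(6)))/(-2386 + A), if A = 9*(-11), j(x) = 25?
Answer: -1366/355 ≈ -3.8479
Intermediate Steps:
S = 9537 (S = 3*3179 = 9537)
q(k) = √(-8 + k)
A = -99
(S + j(q(6)))/(-2386 + A) = (9537 + 25)/(-2386 - 99) = 9562/(-2485) = 9562*(-1/2485) = -1366/355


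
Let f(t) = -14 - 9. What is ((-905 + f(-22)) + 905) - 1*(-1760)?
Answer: 1737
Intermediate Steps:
f(t) = -23
((-905 + f(-22)) + 905) - 1*(-1760) = ((-905 - 23) + 905) - 1*(-1760) = (-928 + 905) + 1760 = -23 + 1760 = 1737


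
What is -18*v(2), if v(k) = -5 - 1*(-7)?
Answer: -36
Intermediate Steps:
v(k) = 2 (v(k) = -5 + 7 = 2)
-18*v(2) = -18*2 = -36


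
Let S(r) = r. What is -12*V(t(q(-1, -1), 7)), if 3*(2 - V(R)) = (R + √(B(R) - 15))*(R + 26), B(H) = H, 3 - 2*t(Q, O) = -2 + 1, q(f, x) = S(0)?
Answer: 200 + 112*I*√13 ≈ 200.0 + 403.82*I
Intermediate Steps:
q(f, x) = 0
t(Q, O) = 2 (t(Q, O) = 3/2 - (-2 + 1)/2 = 3/2 - ½*(-1) = 3/2 + ½ = 2)
V(R) = 2 - (26 + R)*(R + √(-15 + R))/3 (V(R) = 2 - (R + √(R - 15))*(R + 26)/3 = 2 - (R + √(-15 + R))*(26 + R)/3 = 2 - (26 + R)*(R + √(-15 + R))/3)
-12*V(t(q(-1, -1), 7)) = -12*(2 - 26/3*2 - 26*√(-15 + 2)/3 - ⅓*2² - ⅓*2*√(-15 + 2)) = -12*(2 - 52/3 - 26*I*√13/3 - ⅓*4 - ⅓*2*√(-13)) = -12*(2 - 52/3 - 26*I*√13/3 - 4/3 - ⅓*2*I*√13) = -12*(2 - 52/3 - 26*I*√13/3 - 4/3 - 2*I*√13/3) = -12*(-50/3 - 28*I*√13/3) = 200 + 112*I*√13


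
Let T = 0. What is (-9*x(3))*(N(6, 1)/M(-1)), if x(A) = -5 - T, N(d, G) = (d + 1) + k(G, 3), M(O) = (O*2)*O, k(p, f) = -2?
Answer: 225/2 ≈ 112.50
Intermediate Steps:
M(O) = 2*O² (M(O) = (2*O)*O = 2*O²)
N(d, G) = -1 + d (N(d, G) = (d + 1) - 2 = (1 + d) - 2 = -1 + d)
x(A) = -5 (x(A) = -5 - 1*0 = -5 + 0 = -5)
(-9*x(3))*(N(6, 1)/M(-1)) = (-9*(-5))*((-1 + 6)/((2*(-1)²))) = 45*(5/((2*1))) = 45*(5/2) = 225/2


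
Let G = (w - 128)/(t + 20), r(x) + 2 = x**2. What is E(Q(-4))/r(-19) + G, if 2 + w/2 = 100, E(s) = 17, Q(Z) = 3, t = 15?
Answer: 25007/12565 ≈ 1.9902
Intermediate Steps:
w = 196 (w = -4 + 2*100 = -4 + 200 = 196)
r(x) = -2 + x**2
G = 68/35 (G = (196 - 128)/(15 + 20) = 68/35 ≈ 1.9429)
E(Q(-4))/r(-19) + G = 17/(-2 + (-19)**2) + 68/35 = 17/(-2 + 361) + 68/35 = 17/359 + 68/35 = 25007/12565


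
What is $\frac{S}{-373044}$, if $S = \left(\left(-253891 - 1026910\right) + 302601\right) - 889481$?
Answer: $\frac{1867681}{373044} \approx 5.0066$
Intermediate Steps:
$S = -1867681$ ($S = \left(-1280801 + 302601\right) - 889481 = -978200 - 889481 = -1867681$)
$\frac{S}{-373044} = - \frac{1867681}{-373044} = \left(-1867681\right) \left(- \frac{1}{373044}\right) = \frac{1867681}{373044}$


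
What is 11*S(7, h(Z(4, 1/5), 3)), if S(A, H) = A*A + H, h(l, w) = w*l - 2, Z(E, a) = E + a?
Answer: 3278/5 ≈ 655.60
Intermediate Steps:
h(l, w) = -2 + l*w (h(l, w) = l*w - 2 = -2 + l*w)
S(A, H) = H + A**2 (S(A, H) = A**2 + H = H + A**2)
11*S(7, h(Z(4, 1/5), 3)) = 11*((-2 + (4 + 1/5)*3) + 7**2) = 11*((-2 + (4 + 1*(1/5))*3) + 49) = 11*((-2 + (4 + 1/5)*3) + 49) = 11*((-2 + (21/5)*3) + 49) = 11*((-2 + 63/5) + 49) = 11*(53/5 + 49) = 11*(298/5) = 3278/5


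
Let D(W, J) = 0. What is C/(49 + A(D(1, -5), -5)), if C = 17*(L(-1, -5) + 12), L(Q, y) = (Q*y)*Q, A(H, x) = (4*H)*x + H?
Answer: 17/7 ≈ 2.4286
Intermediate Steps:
A(H, x) = H + 4*H*x (A(H, x) = 4*H*x + H = H + 4*H*x)
L(Q, y) = y*Q²
C = 119 (C = 17*(-5*(-1)² + 12) = 17*(-5*1 + 12) = 17*(-5 + 12) = 17*7 = 119)
C/(49 + A(D(1, -5), -5)) = 119/(49 + 0*(1 + 4*(-5))) = 119/(49 + 0*(1 - 20)) = 119/(49 + 0*(-19)) = 119/(49 + 0) = 119/49 = (1/49)*119 = 17/7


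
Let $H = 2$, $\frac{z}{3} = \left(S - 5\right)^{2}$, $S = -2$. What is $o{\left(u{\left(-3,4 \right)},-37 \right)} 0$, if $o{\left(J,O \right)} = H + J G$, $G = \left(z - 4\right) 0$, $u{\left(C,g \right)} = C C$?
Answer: $0$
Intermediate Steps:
$u{\left(C,g \right)} = C^{2}$
$z = 147$ ($z = 3 \left(-2 - 5\right)^{2} = 3 \left(-7\right)^{2} = 3 \cdot 49 = 147$)
$G = 0$ ($G = \left(147 - 4\right) 0 = 143 \cdot 0 = 0$)
$o{\left(J,O \right)} = 2$ ($o{\left(J,O \right)} = 2 + J 0 = 2 + 0 = 2$)
$o{\left(u{\left(-3,4 \right)},-37 \right)} 0 = 2 \cdot 0 = 0$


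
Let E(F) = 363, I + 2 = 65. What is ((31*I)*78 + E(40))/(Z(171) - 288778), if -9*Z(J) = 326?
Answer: -1374273/2599328 ≈ -0.52870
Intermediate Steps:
I = 63 (I = -2 + 65 = 63)
Z(J) = -326/9 (Z(J) = -⅑*326 = -326/9)
((31*I)*78 + E(40))/(Z(171) - 288778) = ((31*63)*78 + 363)/(-326/9 - 288778) = (1953*78 + 363)/(-2599328/9) = (152334 + 363)*(-9/2599328) = 152697*(-9/2599328) = -1374273/2599328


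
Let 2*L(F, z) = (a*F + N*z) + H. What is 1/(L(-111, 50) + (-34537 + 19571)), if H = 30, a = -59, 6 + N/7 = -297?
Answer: -2/129403 ≈ -1.5456e-5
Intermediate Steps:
N = -2121 (N = -42 + 7*(-297) = -42 - 2079 = -2121)
L(F, z) = 15 - 2121*z/2 - 59*F/2 (L(F, z) = ((-59*F - 2121*z) + 30)/2 = ((-2121*z - 59*F) + 30)/2 = (30 - 2121*z - 59*F)/2 = 15 - 2121*z/2 - 59*F/2)
1/(L(-111, 50) + (-34537 + 19571)) = 1/((15 - 2121/2*50 - 59/2*(-111)) + (-34537 + 19571)) = 1/((15 - 53025 + 6549/2) - 14966) = 1/(-99471/2 - 14966) = 1/(-129403/2) = -2/129403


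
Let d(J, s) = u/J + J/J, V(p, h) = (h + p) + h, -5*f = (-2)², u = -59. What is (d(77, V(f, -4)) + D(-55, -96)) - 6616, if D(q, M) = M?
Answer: -516806/77 ≈ -6711.8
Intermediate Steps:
f = -⅘ (f = -⅕*(-2)² = -⅕*4 = -⅘ ≈ -0.80000)
V(p, h) = p + 2*h
d(J, s) = 1 - 59/J (d(J, s) = -59/J + J/J = -59/J + 1 = 1 - 59/J)
(d(77, V(f, -4)) + D(-55, -96)) - 6616 = ((-59 + 77)/77 - 96) - 6616 = ((1/77)*18 - 96) - 6616 = (18/77 - 96) - 6616 = -7374/77 - 6616 = -516806/77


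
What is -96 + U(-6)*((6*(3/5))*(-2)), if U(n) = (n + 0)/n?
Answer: -516/5 ≈ -103.20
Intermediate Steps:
U(n) = 1 (U(n) = n/n = 1)
-96 + U(-6)*((6*(3/5))*(-2)) = -96 + 1*((6*(3/5))*(-2)) = -96 + 1*((6*(3*(⅕)))*(-2)) = -96 + 1*((6*(⅗))*(-2)) = -96 + 1*((18/5)*(-2)) = -96 + 1*(-36/5) = -96 - 36/5 = -516/5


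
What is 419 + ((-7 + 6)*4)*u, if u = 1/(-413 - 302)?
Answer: 299589/715 ≈ 419.01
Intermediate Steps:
u = -1/715 (u = 1/(-715) = -1/715 ≈ -0.0013986)
419 + ((-7 + 6)*4)*u = 419 + ((-7 + 6)*4)*(-1/715) = 419 - 1*4*(-1/715) = 419 - 4*(-1/715) = 419 + 4/715 = 299589/715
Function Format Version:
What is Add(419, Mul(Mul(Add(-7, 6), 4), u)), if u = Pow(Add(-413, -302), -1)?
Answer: Rational(299589, 715) ≈ 419.01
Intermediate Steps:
u = Rational(-1, 715) (u = Pow(-715, -1) = Rational(-1, 715) ≈ -0.0013986)
Add(419, Mul(Mul(Add(-7, 6), 4), u)) = Add(419, Mul(Mul(Add(-7, 6), 4), Rational(-1, 715))) = Add(419, Mul(Mul(-1, 4), Rational(-1, 715))) = Add(419, Mul(-4, Rational(-1, 715))) = Add(419, Rational(4, 715)) = Rational(299589, 715)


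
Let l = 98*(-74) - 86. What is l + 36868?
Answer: 29530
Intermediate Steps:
l = -7338 (l = -7252 - 86 = -7338)
l + 36868 = -7338 + 36868 = 29530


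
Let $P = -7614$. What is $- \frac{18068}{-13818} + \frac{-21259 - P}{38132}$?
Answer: $\frac{250211183}{263453988} \approx 0.94973$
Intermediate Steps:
$- \frac{18068}{-13818} + \frac{-21259 - P}{38132} = - \frac{18068}{-13818} + \frac{-21259 - -7614}{38132} = \left(-18068\right) \left(- \frac{1}{13818}\right) + \left(-21259 + 7614\right) \frac{1}{38132} = \frac{9034}{6909} - \frac{13645}{38132} = \frac{250211183}{263453988}$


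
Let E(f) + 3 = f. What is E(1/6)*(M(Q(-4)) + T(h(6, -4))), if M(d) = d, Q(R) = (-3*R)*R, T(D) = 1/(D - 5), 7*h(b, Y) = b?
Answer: 23783/174 ≈ 136.68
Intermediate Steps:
h(b, Y) = b/7
T(D) = 1/(-5 + D)
Q(R) = -3*R²
E(f) = -3 + f
E(1/6)*(M(Q(-4)) + T(h(6, -4))) = (-3 + 1/6)*(-3*(-4)² + 1/(-5 + (⅐)*6)) = (-3 + ⅙)*(-3*16 + 1/(-5 + 6/7)) = -17*(-48 + 1/(-29/7))/6 = -17*(-48 - 7/29)/6 = -17/6*(-1399/29) = 23783/174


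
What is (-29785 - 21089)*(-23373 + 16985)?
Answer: 324983112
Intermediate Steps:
(-29785 - 21089)*(-23373 + 16985) = -50874*(-6388) = 324983112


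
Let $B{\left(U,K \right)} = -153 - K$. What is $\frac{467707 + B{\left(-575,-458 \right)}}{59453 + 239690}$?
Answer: $\frac{468012}{299143} \approx 1.5645$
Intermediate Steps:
$\frac{467707 + B{\left(-575,-458 \right)}}{59453 + 239690} = \frac{467707 - -305}{59453 + 239690} = \frac{467707 + \left(-153 + 458\right)}{299143} = \left(467707 + 305\right) \frac{1}{299143} = 468012 \cdot \frac{1}{299143} = \frac{468012}{299143}$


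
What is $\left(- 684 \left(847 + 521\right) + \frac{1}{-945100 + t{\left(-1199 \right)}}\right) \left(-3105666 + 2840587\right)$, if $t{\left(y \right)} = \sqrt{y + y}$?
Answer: $\frac{110775330518275889217802}{446607006199} + \frac{265079 i \sqrt{2398}}{893214012398} \approx 2.4804 \cdot 10^{11} + 1.4533 \cdot 10^{-5} i$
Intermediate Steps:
$t{\left(y \right)} = \sqrt{2} \sqrt{y}$ ($t{\left(y \right)} = \sqrt{2 y} = \sqrt{2} \sqrt{y}$)
$\left(- 684 \left(847 + 521\right) + \frac{1}{-945100 + t{\left(-1199 \right)}}\right) \left(-3105666 + 2840587\right) = \left(- 684 \left(847 + 521\right) + \frac{1}{-945100 + \sqrt{2} \sqrt{-1199}}\right) \left(-3105666 + 2840587\right) = \left(\left(-684\right) 1368 + \frac{1}{-945100 + \sqrt{2} i \sqrt{1199}}\right) \left(-265079\right) = \left(-935712 + \frac{1}{-945100 + i \sqrt{2398}}\right) \left(-265079\right) = 248037601248 - \frac{265079}{-945100 + i \sqrt{2398}}$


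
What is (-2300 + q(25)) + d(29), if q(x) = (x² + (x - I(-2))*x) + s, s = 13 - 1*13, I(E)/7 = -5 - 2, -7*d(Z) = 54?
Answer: 1171/7 ≈ 167.29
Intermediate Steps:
d(Z) = -54/7 (d(Z) = -⅐*54 = -54/7)
I(E) = -49 (I(E) = 7*(-5 - 2) = 7*(-7) = -49)
s = 0 (s = 13 - 13 = 0)
q(x) = x² + x*(49 + x) (q(x) = (x² + (x - 1*(-49))*x) + 0 = (x² + (x + 49)*x) + 0 = (x² + (49 + x)*x) + 0 = (x² + x*(49 + x)) + 0 = x² + x*(49 + x))
(-2300 + q(25)) + d(29) = (-2300 + 25*(49 + 2*25)) - 54/7 = (-2300 + 25*(49 + 50)) - 54/7 = (-2300 + 25*99) - 54/7 = (-2300 + 2475) - 54/7 = 175 - 54/7 = 1171/7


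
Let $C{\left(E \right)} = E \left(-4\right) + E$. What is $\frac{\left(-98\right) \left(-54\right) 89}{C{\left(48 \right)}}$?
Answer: $- \frac{13083}{4} \approx -3270.8$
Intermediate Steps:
$C{\left(E \right)} = - 3 E$ ($C{\left(E \right)} = - 4 E + E = - 3 E$)
$\frac{\left(-98\right) \left(-54\right) 89}{C{\left(48 \right)}} = \frac{\left(-98\right) \left(-54\right) 89}{\left(-3\right) 48} = \frac{5292 \cdot 89}{-144} = 470988 \left(- \frac{1}{144}\right) = - \frac{13083}{4}$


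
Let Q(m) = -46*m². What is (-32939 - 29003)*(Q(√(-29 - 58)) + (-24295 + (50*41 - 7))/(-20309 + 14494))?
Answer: -1442869638844/5815 ≈ -2.4813e+8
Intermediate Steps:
(-32939 - 29003)*(Q(√(-29 - 58)) + (-24295 + (50*41 - 7))/(-20309 + 14494)) = (-32939 - 29003)*(-46*(√(-29 - 58))² + (-24295 + (50*41 - 7))/(-20309 + 14494)) = -61942*(-46*(√(-87))² + (-24295 + (2050 - 7))/(-5815)) = -61942*(-46*(I*√87)² + (-24295 + 2043)*(-1/5815)) = -61942*(-46*(-87) - 22252*(-1/5815)) = -61942*(4002 + 22252/5815) = -61942*23293882/5815 = -1442869638844/5815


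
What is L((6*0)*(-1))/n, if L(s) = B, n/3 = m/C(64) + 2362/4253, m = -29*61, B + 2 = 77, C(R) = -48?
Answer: 5103600/7636933 ≈ 0.66828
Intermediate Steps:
B = 75 (B = -2 + 77 = 75)
m = -1769
n = 7636933/68048 (n = 3*(-1769/(-48) + 2362/4253) = 3*(-1769*(-1/48) + 2362*(1/4253)) = 3*(1769/48 + 2362/4253) = 3*(7636933/204144) = 7636933/68048 ≈ 112.23)
L(s) = 75
L((6*0)*(-1))/n = 75/(7636933/68048) = 75*(68048/7636933) = 5103600/7636933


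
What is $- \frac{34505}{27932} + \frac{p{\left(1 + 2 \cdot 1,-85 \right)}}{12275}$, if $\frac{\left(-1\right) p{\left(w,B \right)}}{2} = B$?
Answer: $- \frac{83760087}{68573060} \approx -1.2215$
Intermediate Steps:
$p{\left(w,B \right)} = - 2 B$
$- \frac{34505}{27932} + \frac{p{\left(1 + 2 \cdot 1,-85 \right)}}{12275} = - \frac{34505}{27932} + \frac{\left(-2\right) \left(-85\right)}{12275} = \left(-34505\right) \frac{1}{27932} + 170 \cdot \frac{1}{12275} = - \frac{34505}{27932} + \frac{34}{2455} = - \frac{83760087}{68573060}$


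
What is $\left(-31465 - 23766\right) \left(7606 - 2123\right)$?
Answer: $-302831573$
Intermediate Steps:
$\left(-31465 - 23766\right) \left(7606 - 2123\right) = \left(-31465 - 23766\right) 5483 = \left(-55231\right) 5483 = -302831573$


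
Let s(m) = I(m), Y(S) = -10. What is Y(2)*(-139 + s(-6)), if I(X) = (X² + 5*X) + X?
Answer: 1390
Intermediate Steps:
I(X) = X² + 6*X
s(m) = m*(6 + m)
Y(2)*(-139 + s(-6)) = -10*(-139 - 6*(6 - 6)) = -10*(-139 - 6*0) = -10*(-139 + 0) = -10*(-139) = 1390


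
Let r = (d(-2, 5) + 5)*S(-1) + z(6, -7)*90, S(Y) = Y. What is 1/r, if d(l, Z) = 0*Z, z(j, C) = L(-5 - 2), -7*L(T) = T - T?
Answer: -⅕ ≈ -0.20000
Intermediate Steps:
L(T) = 0 (L(T) = -(T - T)/7 = -⅐*0 = 0)
z(j, C) = 0
d(l, Z) = 0
r = -5 (r = (0 + 5)*(-1) + 0*90 = 5*(-1) + 0 = -5 + 0 = -5)
1/r = 1/(-5) = -⅕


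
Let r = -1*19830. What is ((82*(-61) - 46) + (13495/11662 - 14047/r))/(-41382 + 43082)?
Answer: -291739059029/98284420500 ≈ -2.9683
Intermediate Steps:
r = -19830
((82*(-61) - 46) + (13495/11662 - 14047/r))/(-41382 + 43082) = ((82*(-61) - 46) + (13495/11662 - 14047/(-19830)))/(-41382 + 43082) = ((-5002 - 46) + (13495*(1/11662) - 14047*(-1/19830)))/1700 = (-5048 + (13495/11662 + 14047/19830))*(1/1700) = (-5048 + 107855491/57814365)*(1/1700) = -291739059029/57814365*1/1700 = -291739059029/98284420500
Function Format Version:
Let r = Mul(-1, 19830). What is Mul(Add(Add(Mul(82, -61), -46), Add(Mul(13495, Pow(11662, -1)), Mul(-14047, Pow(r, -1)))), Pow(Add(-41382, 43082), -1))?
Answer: Rational(-291739059029, 98284420500) ≈ -2.9683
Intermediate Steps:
r = -19830
Mul(Add(Add(Mul(82, -61), -46), Add(Mul(13495, Pow(11662, -1)), Mul(-14047, Pow(r, -1)))), Pow(Add(-41382, 43082), -1)) = Mul(Add(Add(Mul(82, -61), -46), Add(Mul(13495, Pow(11662, -1)), Mul(-14047, Pow(-19830, -1)))), Pow(Add(-41382, 43082), -1)) = Mul(Add(Add(-5002, -46), Add(Mul(13495, Rational(1, 11662)), Mul(-14047, Rational(-1, 19830)))), Pow(1700, -1)) = Mul(Add(-5048, Add(Rational(13495, 11662), Rational(14047, 19830))), Rational(1, 1700)) = Mul(Add(-5048, Rational(107855491, 57814365)), Rational(1, 1700)) = Mul(Rational(-291739059029, 57814365), Rational(1, 1700)) = Rational(-291739059029, 98284420500)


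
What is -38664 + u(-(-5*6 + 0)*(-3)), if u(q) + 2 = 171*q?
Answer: -54056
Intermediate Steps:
u(q) = -2 + 171*q
-38664 + u(-(-5*6 + 0)*(-3)) = -38664 + (-2 + 171*(-(-5*6 + 0)*(-3))) = -38664 + (-2 + 171*(-(-30 + 0)*(-3))) = -38664 + (-2 + 171*(-1*(-30)*(-3))) = -38664 + (-2 + 171*(30*(-3))) = -38664 + (-2 + 171*(-90)) = -38664 + (-2 - 15390) = -38664 - 15392 = -54056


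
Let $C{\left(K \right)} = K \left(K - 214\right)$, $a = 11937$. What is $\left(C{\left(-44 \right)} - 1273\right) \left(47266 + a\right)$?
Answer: $596707037$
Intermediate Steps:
$C{\left(K \right)} = K \left(-214 + K\right)$
$\left(C{\left(-44 \right)} - 1273\right) \left(47266 + a\right) = \left(- 44 \left(-214 - 44\right) - 1273\right) \left(47266 + 11937\right) = \left(\left(-44\right) \left(-258\right) - 1273\right) 59203 = \left(11352 - 1273\right) 59203 = 10079 \cdot 59203 = 596707037$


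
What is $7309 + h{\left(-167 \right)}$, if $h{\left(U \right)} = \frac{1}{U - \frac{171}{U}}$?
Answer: $\frac{202590695}{27718} \approx 7309.0$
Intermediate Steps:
$7309 + h{\left(-167 \right)} = 7309 - \frac{167}{-171 + \left(-167\right)^{2}} = 7309 - \frac{167}{-171 + 27889} = 7309 - \frac{167}{27718} = \frac{202590695}{27718}$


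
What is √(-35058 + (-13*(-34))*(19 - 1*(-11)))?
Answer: 3*I*√2422 ≈ 147.64*I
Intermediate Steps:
√(-35058 + (-13*(-34))*(19 - 1*(-11))) = √(-35058 + 442*(19 + 11)) = √(-35058 + 442*30) = √(-35058 + 13260) = √(-21798) = 3*I*√2422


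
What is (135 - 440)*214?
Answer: -65270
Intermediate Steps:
(135 - 440)*214 = -305*214 = -65270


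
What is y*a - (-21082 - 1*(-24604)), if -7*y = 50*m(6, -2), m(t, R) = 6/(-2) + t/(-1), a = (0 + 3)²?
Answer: -20604/7 ≈ -2943.4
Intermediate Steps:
a = 9 (a = 3² = 9)
m(t, R) = -3 - t (m(t, R) = 6*(-½) + t*(-1) = -3 - t)
y = 450/7 (y = -50*(-3 - 1*6)/7 = -50*(-3 - 6)/7 = -50*(-9)/7 = -⅐*(-450) = 450/7 ≈ 64.286)
y*a - (-21082 - 1*(-24604)) = (450/7)*9 - (-21082 - 1*(-24604)) = 4050/7 - (-21082 + 24604) = 4050/7 - 1*3522 = 4050/7 - 3522 = -20604/7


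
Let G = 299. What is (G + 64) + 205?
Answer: 568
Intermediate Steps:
(G + 64) + 205 = (299 + 64) + 205 = 363 + 205 = 568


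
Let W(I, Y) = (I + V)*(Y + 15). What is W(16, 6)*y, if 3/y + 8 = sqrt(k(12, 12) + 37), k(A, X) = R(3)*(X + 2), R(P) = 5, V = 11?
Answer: 13608/43 + 1701*sqrt(107)/43 ≈ 725.66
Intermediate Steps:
W(I, Y) = (11 + I)*(15 + Y) (W(I, Y) = (I + 11)*(Y + 15) = (11 + I)*(15 + Y))
k(A, X) = 10 + 5*X (k(A, X) = 5*(X + 2) = 5*(2 + X) = 10 + 5*X)
y = 3/(-8 + sqrt(107)) (y = 3/(-8 + sqrt((10 + 5*12) + 37)) = 3/(-8 + sqrt((10 + 60) + 37)) = 3/(-8 + sqrt(70 + 37)) = 3/(-8 + sqrt(107)) ≈ 1.2798)
W(16, 6)*y = (165 + 11*6 + 15*16 + 16*6)*(24/43 + 3*sqrt(107)/43) = (165 + 66 + 240 + 96)*(24/43 + 3*sqrt(107)/43) = 567*(24/43 + 3*sqrt(107)/43) = 13608/43 + 1701*sqrt(107)/43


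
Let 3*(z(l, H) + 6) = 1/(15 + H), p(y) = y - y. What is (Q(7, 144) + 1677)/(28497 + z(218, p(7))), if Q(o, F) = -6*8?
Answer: 73305/1282096 ≈ 0.057176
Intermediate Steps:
Q(o, F) = -48
p(y) = 0
z(l, H) = -6 + 1/(3*(15 + H))
(Q(7, 144) + 1677)/(28497 + z(218, p(7))) = (-48 + 1677)/(28497 + (-269 - 18*0)/(3*(15 + 0))) = 1629/(28497 + (1/3)*(-269 + 0)/15) = 1629/(28497 + (1/3)*(1/15)*(-269)) = 1629/(28497 - 269/45) = 1629/(1282096/45) = 1629*(45/1282096) = 73305/1282096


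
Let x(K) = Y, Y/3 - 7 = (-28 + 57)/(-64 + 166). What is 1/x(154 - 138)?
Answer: 34/743 ≈ 0.045760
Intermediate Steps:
Y = 743/34 (Y = 21 + 3*((-28 + 57)/(-64 + 166)) = 21 + 3*(29/102) = 21 + 29/34 = 743/34 ≈ 21.853)
x(K) = 743/34
1/x(154 - 138) = 1/(743/34) = 34/743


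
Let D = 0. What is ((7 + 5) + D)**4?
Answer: 20736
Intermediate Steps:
((7 + 5) + D)**4 = ((7 + 5) + 0)**4 = (12 + 0)**4 = 12**4 = 20736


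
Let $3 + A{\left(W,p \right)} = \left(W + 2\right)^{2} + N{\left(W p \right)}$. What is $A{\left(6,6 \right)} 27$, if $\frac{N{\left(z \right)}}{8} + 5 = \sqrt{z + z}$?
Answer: $567 + 1296 \sqrt{2} \approx 2399.8$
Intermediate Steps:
$N{\left(z \right)} = -40 + 8 \sqrt{2} \sqrt{z}$ ($N{\left(z \right)} = -40 + 8 \sqrt{z + z} = -40 + 8 \sqrt{2 z} = -40 + 8 \sqrt{2} \sqrt{z}$)
$A{\left(W,p \right)} = -43 + \left(2 + W\right)^{2} + 8 \sqrt{2} \sqrt{W p}$ ($A{\left(W,p \right)} = -3 + \left(\left(W + 2\right)^{2} + \left(-40 + 8 \sqrt{2} \sqrt{W p}\right)\right) = -3 + \left(\left(2 + W\right)^{2} + \left(-40 + 8 \sqrt{2} \sqrt{W p}\right)\right) = -3 + \left(-40 + \left(2 + W\right)^{2} + 8 \sqrt{2} \sqrt{W p}\right) = -43 + \left(2 + W\right)^{2} + 8 \sqrt{2} \sqrt{W p}$)
$A{\left(6,6 \right)} 27 = \left(-43 + \left(2 + 6\right)^{2} + 8 \sqrt{2} \sqrt{6 \cdot 6}\right) 27 = \left(-43 + 8^{2} + 8 \sqrt{2} \sqrt{36}\right) 27 = \left(-43 + 64 + 8 \sqrt{2} \cdot 6\right) 27 = \left(-43 + 64 + 48 \sqrt{2}\right) 27 = \left(21 + 48 \sqrt{2}\right) 27 = 567 + 1296 \sqrt{2}$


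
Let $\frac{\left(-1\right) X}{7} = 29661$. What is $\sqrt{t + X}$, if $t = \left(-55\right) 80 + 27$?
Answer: $20 i \sqrt{530} \approx 460.43 i$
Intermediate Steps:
$X = -207627$ ($X = \left(-7\right) 29661 = -207627$)
$t = -4373$ ($t = -4400 + 27 = -4373$)
$\sqrt{t + X} = \sqrt{-4373 - 207627} = \sqrt{-212000} = 20 i \sqrt{530}$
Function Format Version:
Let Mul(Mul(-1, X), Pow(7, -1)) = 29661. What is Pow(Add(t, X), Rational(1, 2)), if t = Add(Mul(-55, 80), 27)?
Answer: Mul(20, I, Pow(530, Rational(1, 2))) ≈ Mul(460.43, I)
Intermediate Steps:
X = -207627 (X = Mul(-7, 29661) = -207627)
t = -4373 (t = Add(-4400, 27) = -4373)
Pow(Add(t, X), Rational(1, 2)) = Pow(Add(-4373, -207627), Rational(1, 2)) = Pow(-212000, Rational(1, 2)) = Mul(20, I, Pow(530, Rational(1, 2)))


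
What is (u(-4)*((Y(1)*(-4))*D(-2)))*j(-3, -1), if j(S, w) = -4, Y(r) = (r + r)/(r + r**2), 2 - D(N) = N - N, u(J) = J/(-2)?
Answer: 64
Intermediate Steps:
u(J) = -J/2 (u(J) = J*(-1/2) = -J/2)
D(N) = 2 (D(N) = 2 - (N - N) = 2 - 1*0 = 2 + 0 = 2)
Y(r) = 2*r/(r + r**2) (Y(r) = (2*r)/(r + r**2) = 2*r/(r + r**2))
(u(-4)*((Y(1)*(-4))*D(-2)))*j(-3, -1) = ((-1/2*(-4))*(((2/(1 + 1))*(-4))*2))*(-4) = (2*(((2/2)*(-4))*2))*(-4) = (2*(((2*(1/2))*(-4))*2))*(-4) = (2*((1*(-4))*2))*(-4) = (2*(-4*2))*(-4) = (2*(-8))*(-4) = -16*(-4) = 64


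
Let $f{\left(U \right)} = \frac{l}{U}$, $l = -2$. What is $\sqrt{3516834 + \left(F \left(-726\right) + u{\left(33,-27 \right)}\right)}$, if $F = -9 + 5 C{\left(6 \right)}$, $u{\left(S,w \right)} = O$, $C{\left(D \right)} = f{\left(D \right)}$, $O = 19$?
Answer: $\sqrt{3524597} \approx 1877.4$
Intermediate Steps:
$f{\left(U \right)} = - \frac{2}{U}$
$C{\left(D \right)} = - \frac{2}{D}$
$u{\left(S,w \right)} = 19$
$F = - \frac{32}{3}$ ($F = -9 + 5 \left(- \frac{2}{6}\right) = -9 + 5 \left(\left(-2\right) \frac{1}{6}\right) = -9 + 5 \left(- \frac{1}{3}\right) = -9 - \frac{5}{3} = - \frac{32}{3} \approx -10.667$)
$\sqrt{3516834 + \left(F \left(-726\right) + u{\left(33,-27 \right)}\right)} = \sqrt{3516834 + \left(\left(- \frac{32}{3}\right) \left(-726\right) + 19\right)} = \sqrt{3516834 + \left(7744 + 19\right)} = \sqrt{3516834 + 7763} = \sqrt{3524597}$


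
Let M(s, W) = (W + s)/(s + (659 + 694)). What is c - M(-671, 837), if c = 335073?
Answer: 114259810/341 ≈ 3.3507e+5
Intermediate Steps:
M(s, W) = (W + s)/(1353 + s) (M(s, W) = (W + s)/(s + 1353) = (W + s)/(1353 + s))
c - M(-671, 837) = 335073 - (837 - 671)/(1353 - 671) = 335073 - 166/682 = 335073 - 1*83/341 = 335073 - 83/341 = 114259810/341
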